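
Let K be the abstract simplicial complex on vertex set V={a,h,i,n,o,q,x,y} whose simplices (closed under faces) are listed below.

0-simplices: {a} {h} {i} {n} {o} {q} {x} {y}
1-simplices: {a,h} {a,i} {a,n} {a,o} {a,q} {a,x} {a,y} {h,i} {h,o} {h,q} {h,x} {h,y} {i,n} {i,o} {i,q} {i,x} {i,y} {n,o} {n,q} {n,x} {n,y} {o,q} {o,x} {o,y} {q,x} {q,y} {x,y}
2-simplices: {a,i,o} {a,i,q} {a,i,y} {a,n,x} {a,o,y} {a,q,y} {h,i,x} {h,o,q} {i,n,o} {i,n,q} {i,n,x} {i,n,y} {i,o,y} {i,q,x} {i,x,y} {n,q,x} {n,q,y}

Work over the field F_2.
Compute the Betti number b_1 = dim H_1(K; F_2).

n_0=8 n_1=27 n_2=17  [Z2]
∂1: piv[ah,ai,an,ao,aq,ax,ay] rk=7  ker:hi,ho,hq,hx,hy,in,io,iq,ix,iy,no,nq,nx,ny,oq,ox,oy,qx,qy,xy
∂2: piv[aio,aiq,aiy,anx,aoy,aqy,hix,hoq,ino,inq,inx,iny,iqx,ixy] rk=14  ker:ioy,nqx,nqy
b_1=(27−7)−14=6

b_1=6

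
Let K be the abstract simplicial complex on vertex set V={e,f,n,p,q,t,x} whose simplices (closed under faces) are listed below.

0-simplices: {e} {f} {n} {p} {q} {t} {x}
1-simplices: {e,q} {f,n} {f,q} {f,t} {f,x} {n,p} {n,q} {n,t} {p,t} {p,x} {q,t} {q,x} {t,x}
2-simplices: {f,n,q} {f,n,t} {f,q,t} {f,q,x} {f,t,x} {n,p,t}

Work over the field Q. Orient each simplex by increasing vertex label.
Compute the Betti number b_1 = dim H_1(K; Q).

n_0=7 n_1=13 n_2=6  [Q]
∂1: piv[eq,fn,fq,ft,fx,np] rk=6  ker:nq,nt,pt,px,qt,qx,tx
∂2: piv[fnq,fnt,fqt,fqx,ftx,npt] rk=6
b_1=(13−6)−6=1

b_1=1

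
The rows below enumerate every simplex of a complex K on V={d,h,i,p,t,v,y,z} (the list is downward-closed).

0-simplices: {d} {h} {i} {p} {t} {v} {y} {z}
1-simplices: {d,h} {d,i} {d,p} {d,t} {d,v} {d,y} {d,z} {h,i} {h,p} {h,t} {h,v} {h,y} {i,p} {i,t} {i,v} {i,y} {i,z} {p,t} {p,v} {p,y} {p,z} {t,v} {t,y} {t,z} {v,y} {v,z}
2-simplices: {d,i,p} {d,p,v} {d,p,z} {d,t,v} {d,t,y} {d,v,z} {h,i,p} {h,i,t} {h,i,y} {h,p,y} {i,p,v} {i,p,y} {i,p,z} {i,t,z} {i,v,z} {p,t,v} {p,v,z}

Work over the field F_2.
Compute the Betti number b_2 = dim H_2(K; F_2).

b_2=3

n_0=8 n_1=26 n_2=17  [Z2]
∂1: piv[dh,di,dp,dt,dv,dy,dz] rk=7  ker:hi,hp,ht,hv,hy,ip,it,iv,iy,iz,pt,pv,py,pz,tv,ty,tz,vy,vz
∂2: piv[dip,dpv,dpz,dtv,dty,dvz,hip,hit,hiy,hpy,ipv,ipz,itz,ptv] rk=14  ker:ipy,ivz,pvz
b_2=(17−14)−0=3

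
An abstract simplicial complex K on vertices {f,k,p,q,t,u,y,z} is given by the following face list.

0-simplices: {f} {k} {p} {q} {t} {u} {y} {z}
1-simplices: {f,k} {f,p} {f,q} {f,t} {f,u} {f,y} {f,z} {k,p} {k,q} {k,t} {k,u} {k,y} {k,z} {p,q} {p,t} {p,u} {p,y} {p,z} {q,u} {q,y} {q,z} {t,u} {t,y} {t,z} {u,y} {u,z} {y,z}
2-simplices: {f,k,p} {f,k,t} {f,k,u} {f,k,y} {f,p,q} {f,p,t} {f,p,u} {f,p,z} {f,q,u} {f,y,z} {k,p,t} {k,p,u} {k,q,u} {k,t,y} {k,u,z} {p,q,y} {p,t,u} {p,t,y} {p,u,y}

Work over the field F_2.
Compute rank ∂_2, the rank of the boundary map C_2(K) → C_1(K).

rank∂_2=17

n_0=8 n_1=27 n_2=19  [Z2]
∂1: piv[fk,fp,fq,ft,fu,fy,fz] rk=7  ker:kp,kq,kt,ku,ky,kz,pq,pt,pu,py,pz,qu,qy,qz,tu,ty,tz,uy,uz,yz
∂2: piv[fkp,fkt,fku,fky,fpq,fpt,fpu,fpz,fqu,fyz,kqu,kty,kuz,pqy,ptu,pty,puy] rk=17  ker:kpt,kpu
rk∂_2=17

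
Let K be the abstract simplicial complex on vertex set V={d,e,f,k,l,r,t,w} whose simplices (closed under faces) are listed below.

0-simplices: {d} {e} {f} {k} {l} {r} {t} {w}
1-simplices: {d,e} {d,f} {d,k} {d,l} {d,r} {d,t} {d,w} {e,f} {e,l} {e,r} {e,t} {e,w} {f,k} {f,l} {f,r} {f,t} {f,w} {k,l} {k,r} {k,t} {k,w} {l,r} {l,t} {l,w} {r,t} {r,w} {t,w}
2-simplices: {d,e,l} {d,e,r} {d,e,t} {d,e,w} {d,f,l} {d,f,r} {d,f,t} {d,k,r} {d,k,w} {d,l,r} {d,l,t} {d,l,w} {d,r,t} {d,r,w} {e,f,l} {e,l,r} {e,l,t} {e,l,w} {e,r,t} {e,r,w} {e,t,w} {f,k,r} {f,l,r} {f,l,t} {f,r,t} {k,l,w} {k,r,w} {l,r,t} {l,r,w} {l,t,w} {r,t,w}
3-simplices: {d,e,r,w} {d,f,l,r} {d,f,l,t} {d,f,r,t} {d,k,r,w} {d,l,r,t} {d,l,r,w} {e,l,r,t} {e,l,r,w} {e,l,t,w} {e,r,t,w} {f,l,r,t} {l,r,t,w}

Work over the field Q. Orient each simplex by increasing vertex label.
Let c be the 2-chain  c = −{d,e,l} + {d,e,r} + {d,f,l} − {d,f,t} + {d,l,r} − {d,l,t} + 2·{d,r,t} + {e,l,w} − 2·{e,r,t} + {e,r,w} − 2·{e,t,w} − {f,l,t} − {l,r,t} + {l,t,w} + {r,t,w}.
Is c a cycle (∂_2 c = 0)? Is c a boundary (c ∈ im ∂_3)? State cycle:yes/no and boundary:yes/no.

cycle:yes boundary:no

n_0=8 n_1=27 n_2=31 n_3=13  [Q]
∂1: piv[de,df,dk,dl,dr,dt,dw] rk=7  ker:ef,el,er,et,ew,fk,fl,fr,ft,fw,kl,kr,kt,kw,lr,lt,lw,rt,rw,tw
∂2: piv[del,der,det,dew,dfl,dfr,dft,dkr,dkw,dlr,dlt,dlw,drt,drw,efl,etw,fkr,klw] rk=18  ker:elr,elt,elw,ert,erw,flr,flt,frt,krw,lrt,lrw,ltw,rtw
∂3: piv[derw,dflr,dflt,dfrt,dkrw,dlrt,dlrw,elrt,elrw,eltw,ertw] rk=11  ker:flrt,lrtw
∂2c = 0
c vs im∂3: residual ≠ 0 ⇒ not boundary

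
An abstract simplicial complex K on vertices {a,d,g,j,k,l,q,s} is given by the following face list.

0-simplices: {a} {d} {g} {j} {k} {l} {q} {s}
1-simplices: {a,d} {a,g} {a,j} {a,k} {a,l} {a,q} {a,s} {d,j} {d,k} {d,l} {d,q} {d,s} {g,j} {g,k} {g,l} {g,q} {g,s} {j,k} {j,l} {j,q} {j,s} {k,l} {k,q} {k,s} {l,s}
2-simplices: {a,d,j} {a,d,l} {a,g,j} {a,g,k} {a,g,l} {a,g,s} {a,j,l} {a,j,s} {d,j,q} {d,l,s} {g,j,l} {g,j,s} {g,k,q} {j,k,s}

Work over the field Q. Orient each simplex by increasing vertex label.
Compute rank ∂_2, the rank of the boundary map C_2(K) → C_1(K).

rank∂_2=12

n_0=8 n_1=25 n_2=14  [Q]
∂1: piv[ad,ag,aj,ak,al,aq,as] rk=7  ker:dj,dk,dl,dq,ds,gj,gk,gl,gq,gs,jk,jl,jq,js,kl,kq,ks,ls
∂2: piv[adj,adl,agj,agk,agl,ags,ajl,ajs,djq,dls,gkq,jks] rk=12  ker:gjl,gjs
rk∂_2=12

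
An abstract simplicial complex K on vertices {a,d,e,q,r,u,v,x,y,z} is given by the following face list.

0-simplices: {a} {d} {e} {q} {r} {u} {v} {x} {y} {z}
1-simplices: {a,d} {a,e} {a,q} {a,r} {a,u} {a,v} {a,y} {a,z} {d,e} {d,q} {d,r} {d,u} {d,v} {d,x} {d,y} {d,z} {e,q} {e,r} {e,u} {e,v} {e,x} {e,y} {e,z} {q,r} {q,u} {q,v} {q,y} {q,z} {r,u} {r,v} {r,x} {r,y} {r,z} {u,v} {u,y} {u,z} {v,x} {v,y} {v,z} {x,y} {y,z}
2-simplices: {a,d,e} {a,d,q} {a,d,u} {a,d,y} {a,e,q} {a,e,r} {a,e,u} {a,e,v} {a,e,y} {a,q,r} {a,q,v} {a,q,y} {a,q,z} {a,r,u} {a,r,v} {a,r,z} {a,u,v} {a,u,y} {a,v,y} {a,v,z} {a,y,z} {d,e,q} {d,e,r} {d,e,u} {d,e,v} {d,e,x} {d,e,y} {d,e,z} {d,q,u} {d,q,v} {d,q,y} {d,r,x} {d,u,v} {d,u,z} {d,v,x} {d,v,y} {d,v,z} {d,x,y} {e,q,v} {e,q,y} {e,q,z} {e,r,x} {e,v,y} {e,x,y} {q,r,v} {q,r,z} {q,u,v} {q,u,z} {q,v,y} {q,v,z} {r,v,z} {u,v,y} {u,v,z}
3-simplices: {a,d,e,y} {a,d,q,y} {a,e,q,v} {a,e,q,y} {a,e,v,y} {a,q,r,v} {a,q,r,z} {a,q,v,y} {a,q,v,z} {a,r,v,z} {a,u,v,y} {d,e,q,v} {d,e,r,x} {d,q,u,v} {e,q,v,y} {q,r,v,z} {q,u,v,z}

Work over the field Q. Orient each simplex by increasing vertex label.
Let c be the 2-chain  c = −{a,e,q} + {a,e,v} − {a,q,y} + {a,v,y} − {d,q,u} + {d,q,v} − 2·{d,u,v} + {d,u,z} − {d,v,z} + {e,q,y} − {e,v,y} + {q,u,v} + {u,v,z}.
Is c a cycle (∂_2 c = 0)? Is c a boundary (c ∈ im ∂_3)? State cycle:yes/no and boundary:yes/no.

cycle:yes boundary:no

n_0=10 n_1=41 n_2=53 n_3=17  [Q]
∂1: piv[ad,ae,aq,ar,au,av,ay,az,dx] rk=9  ker:de,dq,dr,du,dv,dy,dz,eq,er,eu,ev,ex,ey,ez,qr,qu,qv,qy,qz,ru,rv,rx,ry,rz,uv,uy,uz,vx,vy,vz,xy,yz
∂2: piv[ade,adq,adu,ady,aeq,aer,aeu,aev,aey,aqr,aqv,aqy,aqz,aru,arv,arz,auv,auy,avy,avz,ayz,der,dev,dex,dez,dqu,drx,duz,dvx,dvz,dxy] rk=31  ker:deq,deu,dey,dqv,dqy,duv,dvy,eqv,eqy,eqz,erx,evy,exy,qrv,qrz,quv,quz,qvy,qvz,rvz,uvy,uvz
∂3: piv[adey,adqy,aeqv,aeqy,aevy,aqrv,aqrz,aqvy,aqvz,arvz,auvy,deqv,derx,dquv,quvz] rk=15  ker:eqvy,qrvz
∂2c = 0
c vs im∂3: residual ≠ 0 ⇒ not boundary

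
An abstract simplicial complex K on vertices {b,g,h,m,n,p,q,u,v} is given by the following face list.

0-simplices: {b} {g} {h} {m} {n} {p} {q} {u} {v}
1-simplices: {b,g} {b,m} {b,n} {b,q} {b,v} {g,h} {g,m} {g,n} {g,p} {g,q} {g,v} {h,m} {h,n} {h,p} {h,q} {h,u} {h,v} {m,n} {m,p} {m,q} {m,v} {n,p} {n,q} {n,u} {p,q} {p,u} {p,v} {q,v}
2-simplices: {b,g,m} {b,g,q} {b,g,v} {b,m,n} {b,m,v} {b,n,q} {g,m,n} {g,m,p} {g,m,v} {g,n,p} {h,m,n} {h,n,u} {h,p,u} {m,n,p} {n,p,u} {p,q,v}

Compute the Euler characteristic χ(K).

n_0=9 n_1=28 n_2=16
χ=+9−28+16=-3

χ(K)=-3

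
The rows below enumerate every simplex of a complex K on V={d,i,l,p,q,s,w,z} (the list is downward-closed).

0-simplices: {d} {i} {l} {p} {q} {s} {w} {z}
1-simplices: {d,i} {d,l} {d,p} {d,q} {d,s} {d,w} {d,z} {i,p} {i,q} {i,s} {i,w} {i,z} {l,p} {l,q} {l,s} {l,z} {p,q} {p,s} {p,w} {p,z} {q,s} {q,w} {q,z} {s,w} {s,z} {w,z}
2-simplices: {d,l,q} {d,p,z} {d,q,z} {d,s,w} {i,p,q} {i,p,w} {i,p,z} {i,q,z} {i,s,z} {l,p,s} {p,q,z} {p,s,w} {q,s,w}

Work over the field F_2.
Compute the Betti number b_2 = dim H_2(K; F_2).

b_2=1

n_0=8 n_1=26 n_2=13  [Z2]
∂1: piv[di,dl,dp,dq,ds,dw,dz] rk=7  ker:ip,iq,is,iw,iz,lp,lq,ls,lz,pq,ps,pw,pz,qs,qw,qz,sw,sz,wz
∂2: piv[dlq,dpz,dqz,dsw,ipq,ipw,ipz,iqz,isz,lps,psw,qsw] rk=12  ker:pqz
b_2=(13−12)−0=1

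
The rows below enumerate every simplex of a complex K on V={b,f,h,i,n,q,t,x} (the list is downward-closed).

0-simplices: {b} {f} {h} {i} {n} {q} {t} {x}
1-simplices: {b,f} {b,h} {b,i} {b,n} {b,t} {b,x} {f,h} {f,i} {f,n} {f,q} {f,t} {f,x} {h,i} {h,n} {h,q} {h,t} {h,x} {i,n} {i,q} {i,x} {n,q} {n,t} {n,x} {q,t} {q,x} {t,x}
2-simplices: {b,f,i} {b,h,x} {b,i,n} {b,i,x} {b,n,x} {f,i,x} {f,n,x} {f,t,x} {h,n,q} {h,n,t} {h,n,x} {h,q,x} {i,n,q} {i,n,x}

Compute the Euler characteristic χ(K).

χ(K)=-4

n_0=8 n_1=26 n_2=14
χ=+8−26+14=-4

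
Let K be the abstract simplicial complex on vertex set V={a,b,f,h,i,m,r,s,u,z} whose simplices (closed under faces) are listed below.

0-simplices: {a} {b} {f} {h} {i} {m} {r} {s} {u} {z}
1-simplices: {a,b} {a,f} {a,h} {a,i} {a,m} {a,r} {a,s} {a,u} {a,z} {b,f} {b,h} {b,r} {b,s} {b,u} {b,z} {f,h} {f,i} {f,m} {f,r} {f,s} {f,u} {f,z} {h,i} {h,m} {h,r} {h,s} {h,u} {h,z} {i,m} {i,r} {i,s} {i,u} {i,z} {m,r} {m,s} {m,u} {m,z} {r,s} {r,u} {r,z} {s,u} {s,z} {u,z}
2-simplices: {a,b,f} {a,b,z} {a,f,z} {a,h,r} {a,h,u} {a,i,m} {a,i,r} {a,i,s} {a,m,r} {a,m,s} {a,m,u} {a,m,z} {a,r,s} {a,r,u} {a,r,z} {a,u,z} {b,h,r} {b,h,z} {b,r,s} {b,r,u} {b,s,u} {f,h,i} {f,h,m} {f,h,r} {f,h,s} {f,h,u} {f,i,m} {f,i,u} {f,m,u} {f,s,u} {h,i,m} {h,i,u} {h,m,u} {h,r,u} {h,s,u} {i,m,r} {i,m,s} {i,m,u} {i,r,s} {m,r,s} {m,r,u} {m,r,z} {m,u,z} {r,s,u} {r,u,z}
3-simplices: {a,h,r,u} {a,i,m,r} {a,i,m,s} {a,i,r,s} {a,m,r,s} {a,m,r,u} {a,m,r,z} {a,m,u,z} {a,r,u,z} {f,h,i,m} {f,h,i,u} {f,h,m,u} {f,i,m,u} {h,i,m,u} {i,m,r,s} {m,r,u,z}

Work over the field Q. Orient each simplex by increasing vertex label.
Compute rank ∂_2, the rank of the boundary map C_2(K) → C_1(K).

n_0=10 n_1=43 n_2=45 n_3=16  [Q]
∂1: piv[ab,af,ah,ai,am,ar,as,au,az] rk=9  ker:bf,bh,br,bs,bu,bz,fh,fi,fm,fr,fs,fu,fz,hi,hm,hr,hs,hu,hz,im,ir,is,iu,iz,mr,ms,mu,mz,rs,ru,rz,su,sz,uz
∂2: piv[abf,abz,afz,ahr,ahu,aim,air,ais,amr,ams,amu,amz,ars,aru,arz,auz,bhr,bhz,brs,bru,bsu,fhi,fhm,fhr,fhs,fhu,fim,fiu,fmu,fsu] rk=30  ker:him,hiu,hmu,hru,hsu,imr,ims,imu,irs,mrs,mru,mrz,muz,rsu,ruz
∂3: piv[ahru,aimr,aims,airs,amrs,amru,amrz,amuz,aruz,fhim,fhiu,fhmu,fimu] rk=13  ker:himu,imrs,mruz
rk∂_2=30

rank∂_2=30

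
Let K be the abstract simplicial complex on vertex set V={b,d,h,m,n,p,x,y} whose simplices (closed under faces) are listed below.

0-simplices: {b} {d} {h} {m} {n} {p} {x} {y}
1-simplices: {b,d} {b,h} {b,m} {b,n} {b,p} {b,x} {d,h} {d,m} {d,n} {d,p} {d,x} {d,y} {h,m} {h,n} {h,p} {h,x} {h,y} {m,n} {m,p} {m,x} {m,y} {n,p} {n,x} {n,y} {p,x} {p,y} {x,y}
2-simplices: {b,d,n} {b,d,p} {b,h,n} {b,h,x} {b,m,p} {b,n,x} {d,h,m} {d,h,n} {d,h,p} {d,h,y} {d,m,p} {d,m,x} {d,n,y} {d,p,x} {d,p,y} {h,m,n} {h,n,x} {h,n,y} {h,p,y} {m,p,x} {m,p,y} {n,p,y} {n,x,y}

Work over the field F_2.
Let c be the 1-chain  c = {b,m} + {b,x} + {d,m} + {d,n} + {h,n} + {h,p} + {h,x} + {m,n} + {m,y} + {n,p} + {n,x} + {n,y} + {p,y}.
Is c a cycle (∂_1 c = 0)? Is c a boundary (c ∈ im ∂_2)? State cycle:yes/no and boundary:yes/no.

n_0=8 n_1=27 n_2=23  [Z2]
∂1: piv[bd,bh,bm,bn,bp,bx,dy] rk=7  ker:dh,dm,dn,dp,dx,hm,hn,hp,hx,hy,mn,mp,mx,my,np,nx,ny,px,py,xy
∂2: piv[bdn,bdp,bhn,bhx,bmp,bnx,dhm,dhn,dhp,dhy,dmp,dmx,dny,dpx,dpy,hmn,mpy,npy,nxy] rk=19  ker:hnx,hny,hpy,mpx
∂1c = {h} + {p} + {x} + {y}

cycle:no boundary:no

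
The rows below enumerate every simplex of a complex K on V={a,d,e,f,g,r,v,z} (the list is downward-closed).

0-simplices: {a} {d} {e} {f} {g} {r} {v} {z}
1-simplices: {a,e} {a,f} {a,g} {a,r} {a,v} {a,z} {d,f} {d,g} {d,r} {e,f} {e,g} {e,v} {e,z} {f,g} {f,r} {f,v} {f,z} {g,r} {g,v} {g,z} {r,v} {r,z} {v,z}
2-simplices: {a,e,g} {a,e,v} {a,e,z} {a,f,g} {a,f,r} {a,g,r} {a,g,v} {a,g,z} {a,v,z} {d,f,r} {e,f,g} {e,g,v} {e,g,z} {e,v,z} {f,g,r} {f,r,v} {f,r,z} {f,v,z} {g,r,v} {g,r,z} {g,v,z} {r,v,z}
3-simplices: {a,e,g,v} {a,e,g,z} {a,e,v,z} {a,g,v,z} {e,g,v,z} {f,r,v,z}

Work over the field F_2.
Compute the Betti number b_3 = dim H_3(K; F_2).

b_3=1

n_0=8 n_1=23 n_2=22 n_3=6  [Z2]
∂1: piv[ae,af,ag,ar,av,az,df] rk=7  ker:dg,dr,ef,eg,ev,ez,fg,fr,fv,fz,gr,gv,gz,rv,rz,vz
∂2: piv[aeg,aev,aez,afg,afr,agr,agv,agz,avz,dfr,efg,frv,frz,fvz,grv] rk=15  ker:egv,egz,evz,fgr,grz,gvz,rvz
∂3: piv[aegv,aegz,aevz,agvz,frvz] rk=5  ker:egvz
b_3=(6−5)−0=1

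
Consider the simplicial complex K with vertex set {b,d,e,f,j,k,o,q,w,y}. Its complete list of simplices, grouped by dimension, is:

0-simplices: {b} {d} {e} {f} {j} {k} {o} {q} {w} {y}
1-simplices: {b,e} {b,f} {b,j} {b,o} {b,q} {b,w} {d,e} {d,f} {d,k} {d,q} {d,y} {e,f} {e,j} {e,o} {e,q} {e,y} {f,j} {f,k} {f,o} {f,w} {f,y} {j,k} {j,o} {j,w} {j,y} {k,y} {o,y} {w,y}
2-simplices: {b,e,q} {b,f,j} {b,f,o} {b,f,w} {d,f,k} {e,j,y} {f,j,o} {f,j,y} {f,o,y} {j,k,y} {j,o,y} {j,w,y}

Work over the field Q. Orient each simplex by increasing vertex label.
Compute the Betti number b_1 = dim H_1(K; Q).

b_1=8

n_0=10 n_1=28 n_2=12  [Q]
∂1: piv[be,bf,bj,bo,bq,bw,de,dk,dy] rk=9  ker:df,dq,ef,ej,eo,eq,ey,fj,fk,fo,fw,fy,jk,jo,jw,jy,ky,oy,wy
∂2: piv[beq,bfj,bfo,bfw,dfk,ejy,fjo,fjy,foy,jky,jwy] rk=11  ker:joy
b_1=(28−9)−11=8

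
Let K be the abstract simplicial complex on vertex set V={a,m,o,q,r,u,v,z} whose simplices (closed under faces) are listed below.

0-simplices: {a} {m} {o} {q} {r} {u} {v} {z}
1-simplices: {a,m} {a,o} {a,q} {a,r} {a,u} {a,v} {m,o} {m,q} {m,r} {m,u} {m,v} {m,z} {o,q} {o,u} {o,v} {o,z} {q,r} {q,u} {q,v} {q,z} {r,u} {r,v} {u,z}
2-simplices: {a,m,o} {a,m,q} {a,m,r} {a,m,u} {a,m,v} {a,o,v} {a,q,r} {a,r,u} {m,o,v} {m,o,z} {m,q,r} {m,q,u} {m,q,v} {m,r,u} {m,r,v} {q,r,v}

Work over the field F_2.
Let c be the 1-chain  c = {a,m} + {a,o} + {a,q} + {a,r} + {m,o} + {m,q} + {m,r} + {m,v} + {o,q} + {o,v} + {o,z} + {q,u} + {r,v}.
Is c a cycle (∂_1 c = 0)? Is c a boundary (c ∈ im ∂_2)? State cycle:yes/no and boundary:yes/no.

cycle:no boundary:no

n_0=8 n_1=23 n_2=16  [Z2]
∂1: piv[am,ao,aq,ar,au,av,mz] rk=7  ker:mo,mq,mr,mu,mv,oq,ou,ov,oz,qr,qu,qv,qz,ru,rv,uz
∂2: piv[amo,amq,amr,amu,amv,aov,aqr,aru,moz,mqu,mqv,mrv] rk=12  ker:mov,mqr,mru,qrv
∂1c = {m} + {o} + {r} + {u} + {v} + {z}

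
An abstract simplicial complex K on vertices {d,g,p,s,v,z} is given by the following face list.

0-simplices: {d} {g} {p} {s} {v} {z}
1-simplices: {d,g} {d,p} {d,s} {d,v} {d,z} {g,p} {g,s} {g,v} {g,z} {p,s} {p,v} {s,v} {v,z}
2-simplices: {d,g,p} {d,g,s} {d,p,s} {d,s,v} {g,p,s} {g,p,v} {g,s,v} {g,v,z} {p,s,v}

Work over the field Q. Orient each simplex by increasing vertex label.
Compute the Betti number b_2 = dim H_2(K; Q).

n_0=6 n_1=13 n_2=9  [Q]
∂1: piv[dg,dp,ds,dv,dz] rk=5  ker:gp,gs,gv,gz,ps,pv,sv,vz
∂2: piv[dgp,dgs,dps,dsv,gpv,gsv,gvz] rk=7  ker:gps,psv
b_2=(9−7)−0=2

b_2=2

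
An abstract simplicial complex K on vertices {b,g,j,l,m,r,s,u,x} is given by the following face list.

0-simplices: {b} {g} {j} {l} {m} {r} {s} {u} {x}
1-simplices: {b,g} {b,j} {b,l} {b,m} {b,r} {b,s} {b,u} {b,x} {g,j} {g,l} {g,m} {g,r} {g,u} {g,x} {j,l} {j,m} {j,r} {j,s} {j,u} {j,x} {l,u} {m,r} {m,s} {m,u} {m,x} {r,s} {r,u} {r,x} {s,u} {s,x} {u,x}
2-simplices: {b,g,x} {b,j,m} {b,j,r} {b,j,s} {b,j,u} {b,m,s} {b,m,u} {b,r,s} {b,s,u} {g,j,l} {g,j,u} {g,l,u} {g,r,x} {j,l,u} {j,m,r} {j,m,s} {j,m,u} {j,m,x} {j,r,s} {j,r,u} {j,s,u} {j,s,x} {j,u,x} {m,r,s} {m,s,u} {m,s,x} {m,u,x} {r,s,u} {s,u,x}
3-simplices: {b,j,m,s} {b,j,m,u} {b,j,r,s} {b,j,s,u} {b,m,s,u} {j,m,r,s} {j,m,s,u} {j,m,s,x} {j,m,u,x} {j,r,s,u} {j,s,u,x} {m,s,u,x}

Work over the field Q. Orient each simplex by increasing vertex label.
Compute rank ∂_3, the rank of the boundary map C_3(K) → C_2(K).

rank∂_3=10

n_0=9 n_1=31 n_2=29 n_3=12  [Q]
∂1: piv[bg,bj,bl,bm,br,bs,bu,bx] rk=8  ker:gj,gl,gm,gr,gu,gx,jl,jm,jr,js,ju,jx,lu,mr,ms,mu,mx,rs,ru,rx,su,sx,ux
∂2: piv[bgx,bjm,bjr,bjs,bju,bms,bmu,brs,bsu,gjl,gju,glu,grx,jmr,jmx,jru,jsx,jux] rk=18  ker:jlu,jms,jmu,jrs,jsu,mrs,msu,msx,mux,rsu,sux
∂3: piv[bjms,bjmu,bjrs,bjsu,bmsu,jmrs,jmsx,jmux,jrsu,jsux] rk=10  ker:jmsu,msux
rk∂_3=10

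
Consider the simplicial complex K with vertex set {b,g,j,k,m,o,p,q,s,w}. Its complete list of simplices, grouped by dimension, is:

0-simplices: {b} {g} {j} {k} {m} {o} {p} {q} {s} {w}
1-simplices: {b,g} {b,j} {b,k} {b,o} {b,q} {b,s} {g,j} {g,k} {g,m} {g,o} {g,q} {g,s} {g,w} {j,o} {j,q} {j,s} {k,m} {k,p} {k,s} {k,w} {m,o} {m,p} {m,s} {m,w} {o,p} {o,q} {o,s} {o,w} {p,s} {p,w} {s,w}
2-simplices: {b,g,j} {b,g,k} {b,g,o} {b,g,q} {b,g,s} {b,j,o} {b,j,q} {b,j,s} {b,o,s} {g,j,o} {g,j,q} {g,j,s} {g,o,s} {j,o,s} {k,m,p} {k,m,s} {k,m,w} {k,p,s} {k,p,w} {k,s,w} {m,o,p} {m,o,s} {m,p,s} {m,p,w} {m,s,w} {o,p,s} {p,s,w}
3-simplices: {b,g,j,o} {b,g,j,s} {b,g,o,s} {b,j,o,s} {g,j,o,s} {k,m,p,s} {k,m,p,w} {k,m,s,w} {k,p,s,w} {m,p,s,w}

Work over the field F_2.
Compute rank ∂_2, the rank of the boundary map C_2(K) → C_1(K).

rank∂_2=17

n_0=10 n_1=31 n_2=27 n_3=10  [Z2]
∂1: piv[bg,bj,bk,bo,bq,bs,gm,gw,kp] rk=9  ker:gj,gk,go,gq,gs,jo,jq,js,km,ks,kw,mo,mp,ms,mw,op,oq,os,ow,ps,pw,sw
∂2: piv[bgj,bgk,bgo,bgq,bgs,bjo,bjq,bjs,bos,kmp,kms,kmw,kps,kpw,ksw,mop,mos] rk=17  ker:gjo,gjq,gjs,gos,jos,mps,mpw,msw,ops,psw
∂3: piv[bgjo,bgjs,bgos,bjos,kmps,kmpw,kmsw,kpsw] rk=8  ker:gjos,mpsw
rk∂_2=17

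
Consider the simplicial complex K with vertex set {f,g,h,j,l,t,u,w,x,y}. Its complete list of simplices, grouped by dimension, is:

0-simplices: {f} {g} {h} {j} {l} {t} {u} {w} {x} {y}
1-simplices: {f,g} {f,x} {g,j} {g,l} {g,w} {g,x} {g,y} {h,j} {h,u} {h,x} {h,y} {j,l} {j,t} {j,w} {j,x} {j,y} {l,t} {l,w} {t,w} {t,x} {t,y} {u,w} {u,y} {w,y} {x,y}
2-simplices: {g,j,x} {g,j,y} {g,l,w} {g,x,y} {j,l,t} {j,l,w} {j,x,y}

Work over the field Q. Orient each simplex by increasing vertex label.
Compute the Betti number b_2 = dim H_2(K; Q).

b_2=1

n_0=10 n_1=25 n_2=7  [Q]
∂1: piv[fg,fx,gj,gl,gw,gy,hj,hu,jt] rk=9  ker:gx,hx,hy,jl,jw,jx,jy,lt,lw,tw,tx,ty,uw,uy,wy,xy
∂2: piv[gjx,gjy,glw,gxy,jlt,jlw] rk=6  ker:jxy
b_2=(7−6)−0=1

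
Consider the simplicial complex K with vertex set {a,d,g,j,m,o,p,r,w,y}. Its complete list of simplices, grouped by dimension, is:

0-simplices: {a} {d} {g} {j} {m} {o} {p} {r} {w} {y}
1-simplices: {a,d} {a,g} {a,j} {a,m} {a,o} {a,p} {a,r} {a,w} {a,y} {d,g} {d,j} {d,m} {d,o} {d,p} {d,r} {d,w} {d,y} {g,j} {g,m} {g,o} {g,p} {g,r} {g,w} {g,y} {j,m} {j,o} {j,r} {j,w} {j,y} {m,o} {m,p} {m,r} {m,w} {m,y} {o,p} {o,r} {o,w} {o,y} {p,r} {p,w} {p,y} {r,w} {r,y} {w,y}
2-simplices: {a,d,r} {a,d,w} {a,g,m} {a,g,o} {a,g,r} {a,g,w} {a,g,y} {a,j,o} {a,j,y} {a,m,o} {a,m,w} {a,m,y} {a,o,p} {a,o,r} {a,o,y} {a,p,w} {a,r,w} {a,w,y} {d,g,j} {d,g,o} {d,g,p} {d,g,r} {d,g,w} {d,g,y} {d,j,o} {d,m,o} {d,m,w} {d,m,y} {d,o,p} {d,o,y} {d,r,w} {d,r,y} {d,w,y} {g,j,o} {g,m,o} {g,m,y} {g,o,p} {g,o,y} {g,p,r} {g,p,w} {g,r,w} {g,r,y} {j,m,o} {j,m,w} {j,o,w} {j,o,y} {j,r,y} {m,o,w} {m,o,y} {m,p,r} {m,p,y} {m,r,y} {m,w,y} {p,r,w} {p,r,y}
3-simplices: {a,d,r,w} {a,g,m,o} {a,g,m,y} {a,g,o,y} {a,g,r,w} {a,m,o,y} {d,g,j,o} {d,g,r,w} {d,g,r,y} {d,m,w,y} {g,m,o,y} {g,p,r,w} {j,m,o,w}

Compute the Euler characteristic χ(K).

n_0=10 n_1=44 n_2=55 n_3=13
χ=+10−44+55−13=8

χ(K)=8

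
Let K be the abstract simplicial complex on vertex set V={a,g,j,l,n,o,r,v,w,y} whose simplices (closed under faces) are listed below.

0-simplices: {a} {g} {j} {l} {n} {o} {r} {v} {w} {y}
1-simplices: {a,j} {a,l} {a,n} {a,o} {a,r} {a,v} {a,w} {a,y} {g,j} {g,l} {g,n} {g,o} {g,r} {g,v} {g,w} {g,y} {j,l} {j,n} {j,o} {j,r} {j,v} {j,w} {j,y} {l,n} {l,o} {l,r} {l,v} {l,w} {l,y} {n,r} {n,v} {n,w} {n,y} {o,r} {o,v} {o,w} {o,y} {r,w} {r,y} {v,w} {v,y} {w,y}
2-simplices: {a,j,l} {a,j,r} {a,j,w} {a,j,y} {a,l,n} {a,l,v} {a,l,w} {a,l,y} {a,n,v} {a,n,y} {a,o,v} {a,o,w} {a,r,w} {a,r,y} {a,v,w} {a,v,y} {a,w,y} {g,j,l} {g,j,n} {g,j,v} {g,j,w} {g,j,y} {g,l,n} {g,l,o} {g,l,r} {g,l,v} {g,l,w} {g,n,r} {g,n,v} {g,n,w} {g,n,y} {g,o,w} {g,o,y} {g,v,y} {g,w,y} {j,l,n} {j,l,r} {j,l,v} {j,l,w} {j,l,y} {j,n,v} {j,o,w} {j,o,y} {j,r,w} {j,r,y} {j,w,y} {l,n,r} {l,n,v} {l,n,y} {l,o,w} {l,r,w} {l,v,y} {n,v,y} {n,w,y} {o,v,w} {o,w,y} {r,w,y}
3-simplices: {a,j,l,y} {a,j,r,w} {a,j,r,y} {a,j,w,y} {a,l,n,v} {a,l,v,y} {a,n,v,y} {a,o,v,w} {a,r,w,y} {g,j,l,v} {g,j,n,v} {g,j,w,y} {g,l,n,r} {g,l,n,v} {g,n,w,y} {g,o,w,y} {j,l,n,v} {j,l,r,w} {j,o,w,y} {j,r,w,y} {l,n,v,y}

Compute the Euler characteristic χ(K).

χ(K)=4

n_0=10 n_1=42 n_2=57 n_3=21
χ=+10−42+57−21=4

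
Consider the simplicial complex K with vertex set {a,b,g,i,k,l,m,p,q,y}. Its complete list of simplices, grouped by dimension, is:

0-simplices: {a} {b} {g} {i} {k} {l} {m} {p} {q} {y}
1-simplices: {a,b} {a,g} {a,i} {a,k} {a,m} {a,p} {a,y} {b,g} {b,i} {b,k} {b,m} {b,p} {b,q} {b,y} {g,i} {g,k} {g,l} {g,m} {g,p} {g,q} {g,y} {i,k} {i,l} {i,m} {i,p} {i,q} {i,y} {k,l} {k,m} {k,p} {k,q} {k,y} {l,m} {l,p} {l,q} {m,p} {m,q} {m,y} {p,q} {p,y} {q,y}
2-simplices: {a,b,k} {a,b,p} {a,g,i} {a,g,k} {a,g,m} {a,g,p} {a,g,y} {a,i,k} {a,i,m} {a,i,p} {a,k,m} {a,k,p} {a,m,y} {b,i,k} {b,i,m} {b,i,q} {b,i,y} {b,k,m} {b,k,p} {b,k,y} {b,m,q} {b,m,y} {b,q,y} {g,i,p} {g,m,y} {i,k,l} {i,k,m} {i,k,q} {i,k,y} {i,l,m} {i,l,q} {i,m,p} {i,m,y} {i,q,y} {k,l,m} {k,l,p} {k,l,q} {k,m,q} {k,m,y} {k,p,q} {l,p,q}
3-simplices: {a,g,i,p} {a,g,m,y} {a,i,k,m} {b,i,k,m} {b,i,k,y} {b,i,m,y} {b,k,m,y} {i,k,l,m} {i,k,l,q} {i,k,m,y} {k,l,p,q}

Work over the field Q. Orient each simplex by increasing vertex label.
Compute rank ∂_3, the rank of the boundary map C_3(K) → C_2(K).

rank∂_3=10

n_0=10 n_1=41 n_2=41 n_3=11  [Q]
∂1: piv[ab,ag,ai,ak,am,ap,ay,bq,gl] rk=9  ker:bg,bi,bk,bm,bp,by,gi,gk,gm,gp,gq,gy,ik,il,im,ip,iq,iy,kl,km,kp,kq,ky,lm,lp,lq,mp,mq,my,pq,py,qy
∂2: piv[abk,abp,agi,agk,agm,agp,agy,aik,aim,aip,akm,akp,amy,bik,bim,biq,biy,bky,bmq,bmy,bqy,ikl,ikq,ilm,ilq,imp,klp,kpq] rk=28  ker:bkm,bkp,gip,gmy,ikm,iky,imy,iqy,klm,klq,kmq,kmy,lpq
∂3: piv[agip,agmy,aikm,bikm,biky,bimy,bkmy,iklm,iklq,klpq] rk=10  ker:ikmy
rk∂_3=10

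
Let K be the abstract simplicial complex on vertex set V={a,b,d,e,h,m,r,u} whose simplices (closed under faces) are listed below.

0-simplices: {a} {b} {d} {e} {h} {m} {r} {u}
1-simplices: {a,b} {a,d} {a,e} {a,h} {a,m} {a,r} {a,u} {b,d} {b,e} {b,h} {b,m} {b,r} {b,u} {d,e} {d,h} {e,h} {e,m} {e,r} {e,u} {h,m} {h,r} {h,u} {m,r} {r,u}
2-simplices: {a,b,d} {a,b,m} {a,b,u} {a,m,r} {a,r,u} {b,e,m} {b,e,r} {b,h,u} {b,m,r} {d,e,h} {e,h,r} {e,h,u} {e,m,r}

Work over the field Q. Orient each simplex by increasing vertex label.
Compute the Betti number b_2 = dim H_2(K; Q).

n_0=8 n_1=24 n_2=13  [Q]
∂1: piv[ab,ad,ae,ah,am,ar,au] rk=7  ker:bd,be,bh,bm,br,bu,de,dh,eh,em,er,eu,hm,hr,hu,mr,ru
∂2: piv[abd,abm,abu,amr,aru,bem,ber,bhu,bmr,deh,ehr,ehu] rk=12  ker:emr
b_2=(13−12)−0=1

b_2=1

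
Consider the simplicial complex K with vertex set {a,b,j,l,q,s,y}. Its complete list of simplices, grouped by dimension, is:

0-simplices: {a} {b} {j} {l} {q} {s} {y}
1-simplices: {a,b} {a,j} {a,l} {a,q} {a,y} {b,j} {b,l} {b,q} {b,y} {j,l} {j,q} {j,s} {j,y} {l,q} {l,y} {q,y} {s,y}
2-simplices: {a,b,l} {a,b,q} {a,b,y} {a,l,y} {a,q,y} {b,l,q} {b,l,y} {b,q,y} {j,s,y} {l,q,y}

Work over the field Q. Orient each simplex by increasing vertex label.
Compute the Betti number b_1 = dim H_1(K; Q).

b_1=4

n_0=7 n_1=17 n_2=10  [Q]
∂1: piv[ab,aj,al,aq,ay,js] rk=6  ker:bj,bl,bq,by,jl,jq,jy,lq,ly,qy,sy
∂2: piv[abl,abq,aby,aly,aqy,blq,jsy] rk=7  ker:bly,bqy,lqy
b_1=(17−6)−7=4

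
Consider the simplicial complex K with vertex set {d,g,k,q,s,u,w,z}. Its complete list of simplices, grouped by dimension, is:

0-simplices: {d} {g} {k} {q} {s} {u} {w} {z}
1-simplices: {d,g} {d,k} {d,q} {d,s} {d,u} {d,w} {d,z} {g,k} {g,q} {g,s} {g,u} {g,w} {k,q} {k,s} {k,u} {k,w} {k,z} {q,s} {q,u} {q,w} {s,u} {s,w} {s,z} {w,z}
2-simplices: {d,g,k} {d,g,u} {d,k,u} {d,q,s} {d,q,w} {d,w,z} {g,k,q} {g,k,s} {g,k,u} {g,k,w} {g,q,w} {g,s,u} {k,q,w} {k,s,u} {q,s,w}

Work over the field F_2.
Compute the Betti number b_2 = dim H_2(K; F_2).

n_0=8 n_1=24 n_2=15  [Z2]
∂1: piv[dg,dk,dq,ds,du,dw,dz] rk=7  ker:gk,gq,gs,gu,gw,kq,ks,ku,kw,kz,qs,qu,qw,su,sw,sz,wz
∂2: piv[dgk,dgu,dku,dqs,dqw,dwz,gkq,gks,gkw,gqw,gsu,qsw] rk=12  ker:gku,kqw,ksu
b_2=(15−12)−0=3

b_2=3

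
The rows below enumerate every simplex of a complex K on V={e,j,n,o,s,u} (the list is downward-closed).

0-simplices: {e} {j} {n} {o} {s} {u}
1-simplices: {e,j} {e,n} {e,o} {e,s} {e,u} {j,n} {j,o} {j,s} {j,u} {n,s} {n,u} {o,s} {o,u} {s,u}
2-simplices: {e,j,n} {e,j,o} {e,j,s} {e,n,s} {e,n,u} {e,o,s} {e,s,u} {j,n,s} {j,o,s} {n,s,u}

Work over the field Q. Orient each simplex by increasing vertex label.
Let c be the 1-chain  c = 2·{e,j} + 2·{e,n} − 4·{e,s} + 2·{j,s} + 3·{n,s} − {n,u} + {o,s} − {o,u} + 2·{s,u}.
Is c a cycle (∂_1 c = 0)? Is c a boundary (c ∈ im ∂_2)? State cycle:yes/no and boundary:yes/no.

cycle:yes boundary:no

n_0=6 n_1=14 n_2=10  [Q]
∂1: piv[ej,en,eo,es,eu] rk=5  ker:jn,jo,js,ju,ns,nu,os,ou,su
∂2: piv[ejn,ejo,ejs,ens,enu,eos,esu] rk=7  ker:jns,jos,nsu
∂1c = 0
c vs im∂2: residual ≠ 0 ⇒ not boundary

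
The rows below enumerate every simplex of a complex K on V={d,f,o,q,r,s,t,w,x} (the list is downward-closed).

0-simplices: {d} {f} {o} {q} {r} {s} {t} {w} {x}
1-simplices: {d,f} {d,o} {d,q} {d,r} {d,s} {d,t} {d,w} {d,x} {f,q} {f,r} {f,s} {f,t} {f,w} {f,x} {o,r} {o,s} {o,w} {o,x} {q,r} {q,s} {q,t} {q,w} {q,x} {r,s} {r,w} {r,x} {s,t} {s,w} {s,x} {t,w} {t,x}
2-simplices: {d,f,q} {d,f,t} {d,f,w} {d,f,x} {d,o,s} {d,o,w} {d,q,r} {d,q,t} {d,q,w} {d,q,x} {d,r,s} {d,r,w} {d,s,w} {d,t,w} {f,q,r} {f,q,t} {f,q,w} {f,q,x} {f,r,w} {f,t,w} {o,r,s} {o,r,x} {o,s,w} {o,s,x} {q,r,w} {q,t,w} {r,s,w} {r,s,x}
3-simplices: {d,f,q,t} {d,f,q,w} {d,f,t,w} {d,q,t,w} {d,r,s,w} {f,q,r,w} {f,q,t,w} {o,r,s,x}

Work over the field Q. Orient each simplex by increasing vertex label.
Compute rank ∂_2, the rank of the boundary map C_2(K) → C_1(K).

rank∂_2=18

n_0=9 n_1=31 n_2=28 n_3=8  [Q]
∂1: piv[df,do,dq,dr,ds,dt,dw,dx] rk=8  ker:fq,fr,fs,ft,fw,fx,or,os,ow,ox,qr,qs,qt,qw,qx,rs,rw,rx,st,sw,sx,tw,tx
∂2: piv[dfq,dft,dfw,dfx,dos,dow,dqr,dqt,dqw,dqx,drs,drw,dsw,dtw,fqr,ors,orx,osx] rk=18  ker:fqt,fqw,fqx,frw,ftw,osw,qrw,qtw,rsw,rsx
∂3: piv[dfqt,dfqw,dftw,dqtw,drsw,fqrw,orsx] rk=7  ker:fqtw
rk∂_2=18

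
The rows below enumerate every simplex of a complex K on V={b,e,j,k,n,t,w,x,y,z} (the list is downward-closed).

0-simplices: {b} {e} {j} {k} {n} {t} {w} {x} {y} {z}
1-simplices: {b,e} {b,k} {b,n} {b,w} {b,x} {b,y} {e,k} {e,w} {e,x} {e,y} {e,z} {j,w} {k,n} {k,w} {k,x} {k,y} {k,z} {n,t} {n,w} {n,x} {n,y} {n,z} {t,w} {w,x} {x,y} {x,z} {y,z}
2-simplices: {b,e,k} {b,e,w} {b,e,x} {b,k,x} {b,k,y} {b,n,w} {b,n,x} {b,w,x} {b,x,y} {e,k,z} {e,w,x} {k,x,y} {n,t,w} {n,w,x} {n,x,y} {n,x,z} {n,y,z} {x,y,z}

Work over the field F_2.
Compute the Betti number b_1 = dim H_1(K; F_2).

n_0=10 n_1=27 n_2=18  [Z2]
∂1: piv[be,bk,bn,bw,bx,by,ez,jw,nt] rk=9  ker:ek,ew,ex,ey,kn,kw,kx,ky,kz,nw,nx,ny,nz,tw,wx,xy,xz,yz
∂2: piv[bek,bew,bex,bkx,bky,bnw,bnx,bwx,bxy,ekz,ntw,nxy,nxz,nyz] rk=14  ker:ewx,kxy,nwx,xyz
b_1=(27−9)−14=4

b_1=4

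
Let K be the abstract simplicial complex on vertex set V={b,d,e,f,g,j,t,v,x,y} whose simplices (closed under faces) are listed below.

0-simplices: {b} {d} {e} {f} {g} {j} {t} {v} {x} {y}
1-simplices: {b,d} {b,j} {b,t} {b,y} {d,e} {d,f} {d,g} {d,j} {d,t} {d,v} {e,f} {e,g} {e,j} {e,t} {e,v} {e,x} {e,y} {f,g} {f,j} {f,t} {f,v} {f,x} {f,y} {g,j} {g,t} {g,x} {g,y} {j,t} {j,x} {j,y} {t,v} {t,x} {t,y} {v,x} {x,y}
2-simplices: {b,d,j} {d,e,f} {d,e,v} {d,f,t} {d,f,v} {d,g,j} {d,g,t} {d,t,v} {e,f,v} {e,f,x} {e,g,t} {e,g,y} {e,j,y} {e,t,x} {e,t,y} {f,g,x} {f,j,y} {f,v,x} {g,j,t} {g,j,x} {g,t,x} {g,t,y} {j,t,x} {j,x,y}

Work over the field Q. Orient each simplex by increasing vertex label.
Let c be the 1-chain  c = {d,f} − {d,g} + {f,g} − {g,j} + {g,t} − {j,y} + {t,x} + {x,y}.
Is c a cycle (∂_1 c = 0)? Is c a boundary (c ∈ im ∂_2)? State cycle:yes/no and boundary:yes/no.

cycle:yes boundary:no

n_0=10 n_1=35 n_2=24  [Q]
∂1: piv[bd,bj,bt,by,de,df,dg,dv,ex] rk=9  ker:dj,dt,ef,eg,ej,et,ev,ey,fg,fj,ft,fv,fx,fy,gj,gt,gx,gy,jt,jx,jy,tv,tx,ty,vx,xy
∂2: piv[bdj,def,dev,dft,dfv,dgj,dgt,dtv,efx,egt,egy,ejy,etx,ety,fgx,fjy,fvx,gjt,gjx,gtx,jxy] rk=21  ker:efv,gty,jtx
∂1c = 0
c vs im∂2: residual ≠ 0 ⇒ not boundary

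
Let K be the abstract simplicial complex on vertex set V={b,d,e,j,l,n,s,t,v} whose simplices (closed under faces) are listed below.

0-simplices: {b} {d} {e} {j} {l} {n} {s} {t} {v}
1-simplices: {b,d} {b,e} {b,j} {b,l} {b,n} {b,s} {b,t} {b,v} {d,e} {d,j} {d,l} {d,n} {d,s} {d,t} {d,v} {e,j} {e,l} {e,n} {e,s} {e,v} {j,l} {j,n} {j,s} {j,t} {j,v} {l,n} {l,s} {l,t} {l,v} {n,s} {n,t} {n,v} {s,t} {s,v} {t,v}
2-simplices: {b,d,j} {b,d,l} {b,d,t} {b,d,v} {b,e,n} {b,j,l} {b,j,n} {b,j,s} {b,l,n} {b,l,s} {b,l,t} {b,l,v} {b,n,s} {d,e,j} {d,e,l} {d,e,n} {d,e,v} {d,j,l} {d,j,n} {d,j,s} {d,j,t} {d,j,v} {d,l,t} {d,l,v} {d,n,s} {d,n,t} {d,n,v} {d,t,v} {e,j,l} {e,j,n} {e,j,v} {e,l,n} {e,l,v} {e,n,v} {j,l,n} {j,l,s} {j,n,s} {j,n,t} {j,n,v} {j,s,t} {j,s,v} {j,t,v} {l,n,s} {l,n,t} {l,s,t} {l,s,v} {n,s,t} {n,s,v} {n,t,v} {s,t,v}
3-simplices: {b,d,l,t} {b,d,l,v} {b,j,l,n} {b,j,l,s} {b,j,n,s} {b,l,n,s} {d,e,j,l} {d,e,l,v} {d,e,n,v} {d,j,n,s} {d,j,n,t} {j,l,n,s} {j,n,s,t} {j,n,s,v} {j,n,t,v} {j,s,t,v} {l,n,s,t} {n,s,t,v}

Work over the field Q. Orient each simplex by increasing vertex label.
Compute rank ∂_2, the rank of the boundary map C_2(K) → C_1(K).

n_0=9 n_1=35 n_2=50 n_3=18  [Q]
∂1: piv[bd,be,bj,bl,bn,bs,bt,bv] rk=8  ker:de,dj,dl,dn,ds,dt,dv,ej,el,en,es,ev,jl,jn,js,jt,jv,ln,ls,lt,lv,ns,nt,nv,st,sv,tv
∂2: piv[bdj,bdl,bdt,bdv,ben,bjl,bjn,bjs,bln,bls,blt,blv,bns,dej,del,den,dev,djn,djs,djt,djv,dnt,dnv,dtv,jst,jsv] rk=26  ker:djl,dlt,dlv,dns,ejl,ejn,ejv,eln,elv,env,jln,jls,jns,jnt,jnv,jtv,lns,lnt,lst,lsv,nst,nsv,ntv,stv
∂3: piv[bdlt,bdlv,bjln,bjls,bjns,blns,dejl,delv,denv,djns,djnt,jnst,jnsv,jntv,jstv,lnst] rk=16  ker:jlns,nstv
rk∂_2=26

rank∂_2=26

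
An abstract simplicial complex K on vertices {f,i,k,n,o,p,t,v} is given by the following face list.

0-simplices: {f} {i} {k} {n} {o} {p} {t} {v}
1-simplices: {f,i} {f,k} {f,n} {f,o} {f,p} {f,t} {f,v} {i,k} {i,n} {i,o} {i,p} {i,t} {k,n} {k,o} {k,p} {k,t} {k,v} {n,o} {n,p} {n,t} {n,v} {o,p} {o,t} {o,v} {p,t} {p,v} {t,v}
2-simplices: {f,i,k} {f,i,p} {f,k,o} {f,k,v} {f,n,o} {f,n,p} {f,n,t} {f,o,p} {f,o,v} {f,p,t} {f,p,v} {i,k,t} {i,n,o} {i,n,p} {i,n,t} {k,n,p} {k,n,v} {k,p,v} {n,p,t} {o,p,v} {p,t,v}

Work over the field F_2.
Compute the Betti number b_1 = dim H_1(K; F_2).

b_1=1

n_0=8 n_1=27 n_2=21  [Z2]
∂1: piv[fi,fk,fn,fo,fp,ft,fv] rk=7  ker:ik,in,io,ip,it,kn,ko,kp,kt,kv,no,np,nt,nv,op,ot,ov,pt,pv,tv
∂2: piv[fik,fip,fko,fkv,fno,fnp,fnt,fop,fov,fpt,fpv,ikt,ino,inp,int,knp,knv,kpv,ptv] rk=19  ker:npt,opv
b_1=(27−7)−19=1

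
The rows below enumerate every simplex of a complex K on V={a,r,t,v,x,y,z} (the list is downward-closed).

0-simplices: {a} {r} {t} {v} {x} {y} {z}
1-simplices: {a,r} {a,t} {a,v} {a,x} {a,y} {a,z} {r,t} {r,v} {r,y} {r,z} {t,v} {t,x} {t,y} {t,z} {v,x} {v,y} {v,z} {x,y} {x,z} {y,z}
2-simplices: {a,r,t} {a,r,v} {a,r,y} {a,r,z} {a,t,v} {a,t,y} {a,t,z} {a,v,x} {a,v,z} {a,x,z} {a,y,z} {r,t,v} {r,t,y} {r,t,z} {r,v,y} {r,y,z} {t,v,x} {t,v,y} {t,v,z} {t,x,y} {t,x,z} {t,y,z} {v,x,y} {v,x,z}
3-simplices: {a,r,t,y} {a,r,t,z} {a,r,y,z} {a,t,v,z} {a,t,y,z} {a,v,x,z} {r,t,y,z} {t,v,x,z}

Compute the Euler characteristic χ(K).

χ(K)=3

n_0=7 n_1=20 n_2=24 n_3=8
χ=+7−20+24−8=3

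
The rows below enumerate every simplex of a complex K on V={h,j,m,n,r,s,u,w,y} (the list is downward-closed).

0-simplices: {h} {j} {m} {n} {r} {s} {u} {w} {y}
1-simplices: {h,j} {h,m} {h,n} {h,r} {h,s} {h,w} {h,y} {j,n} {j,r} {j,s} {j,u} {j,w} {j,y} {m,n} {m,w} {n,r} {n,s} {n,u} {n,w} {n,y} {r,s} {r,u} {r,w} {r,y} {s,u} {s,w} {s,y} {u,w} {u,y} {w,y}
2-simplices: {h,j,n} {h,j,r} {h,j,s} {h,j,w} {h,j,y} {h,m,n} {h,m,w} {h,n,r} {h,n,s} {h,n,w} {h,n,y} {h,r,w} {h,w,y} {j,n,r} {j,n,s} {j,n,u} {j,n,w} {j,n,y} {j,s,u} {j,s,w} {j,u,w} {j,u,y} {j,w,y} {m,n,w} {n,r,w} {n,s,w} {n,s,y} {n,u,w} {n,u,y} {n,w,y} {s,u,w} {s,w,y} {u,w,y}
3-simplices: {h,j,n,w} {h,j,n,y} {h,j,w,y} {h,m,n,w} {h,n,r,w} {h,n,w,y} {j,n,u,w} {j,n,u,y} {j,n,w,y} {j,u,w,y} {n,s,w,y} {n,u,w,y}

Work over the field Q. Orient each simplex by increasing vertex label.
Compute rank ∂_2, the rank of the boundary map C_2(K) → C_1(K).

n_0=9 n_1=30 n_2=33 n_3=12  [Q]
∂1: piv[hj,hm,hn,hr,hs,hw,hy,ju] rk=8  ker:jn,jr,js,jw,jy,mn,mw,nr,ns,nu,nw,ny,rs,ru,rw,ry,su,sw,sy,uw,uy,wy
∂2: piv[hjn,hjr,hjs,hjw,hjy,hmn,hmw,hnr,hns,hnw,hny,hrw,hwy,jnu,jsu,jsw,juw,juy,nsy] rk=19  ker:jnr,jns,jnw,jny,jwy,mnw,nrw,nsw,nuw,nuy,nwy,suw,swy,uwy
∂3: piv[hjnw,hjny,hjwy,hmnw,hnrw,hnwy,jnuw,jnuy,juwy,nswy] rk=10  ker:jnwy,nuwy
rk∂_2=19

rank∂_2=19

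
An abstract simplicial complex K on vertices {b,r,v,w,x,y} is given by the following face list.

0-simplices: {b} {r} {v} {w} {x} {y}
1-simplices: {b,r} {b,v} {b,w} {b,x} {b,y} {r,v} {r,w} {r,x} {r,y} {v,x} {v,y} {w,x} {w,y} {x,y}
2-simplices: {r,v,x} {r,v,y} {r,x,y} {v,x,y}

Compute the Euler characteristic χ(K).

n_0=6 n_1=14 n_2=4
χ=+6−14+4=-4

χ(K)=-4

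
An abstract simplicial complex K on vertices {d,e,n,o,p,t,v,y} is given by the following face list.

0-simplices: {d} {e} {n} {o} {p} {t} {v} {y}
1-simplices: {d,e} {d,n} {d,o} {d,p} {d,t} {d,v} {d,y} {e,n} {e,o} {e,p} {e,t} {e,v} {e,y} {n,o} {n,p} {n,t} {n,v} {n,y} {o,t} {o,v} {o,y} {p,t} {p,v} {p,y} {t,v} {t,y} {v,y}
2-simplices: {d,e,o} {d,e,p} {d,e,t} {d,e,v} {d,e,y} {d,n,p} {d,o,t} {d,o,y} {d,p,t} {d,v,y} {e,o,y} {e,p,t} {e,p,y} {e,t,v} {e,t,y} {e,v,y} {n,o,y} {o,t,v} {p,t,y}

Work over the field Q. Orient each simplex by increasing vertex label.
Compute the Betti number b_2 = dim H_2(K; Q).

b_2=4

n_0=8 n_1=27 n_2=19  [Q]
∂1: piv[de,dn,do,dp,dt,dv,dy] rk=7  ker:en,eo,ep,et,ev,ey,no,np,nt,nv,ny,ot,ov,oy,pt,pv,py,tv,ty,vy
∂2: piv[deo,dep,det,dev,dey,dnp,dot,doy,dpt,dvy,epy,etv,ety,noy,otv] rk=15  ker:eoy,ept,evy,pty
b_2=(19−15)−0=4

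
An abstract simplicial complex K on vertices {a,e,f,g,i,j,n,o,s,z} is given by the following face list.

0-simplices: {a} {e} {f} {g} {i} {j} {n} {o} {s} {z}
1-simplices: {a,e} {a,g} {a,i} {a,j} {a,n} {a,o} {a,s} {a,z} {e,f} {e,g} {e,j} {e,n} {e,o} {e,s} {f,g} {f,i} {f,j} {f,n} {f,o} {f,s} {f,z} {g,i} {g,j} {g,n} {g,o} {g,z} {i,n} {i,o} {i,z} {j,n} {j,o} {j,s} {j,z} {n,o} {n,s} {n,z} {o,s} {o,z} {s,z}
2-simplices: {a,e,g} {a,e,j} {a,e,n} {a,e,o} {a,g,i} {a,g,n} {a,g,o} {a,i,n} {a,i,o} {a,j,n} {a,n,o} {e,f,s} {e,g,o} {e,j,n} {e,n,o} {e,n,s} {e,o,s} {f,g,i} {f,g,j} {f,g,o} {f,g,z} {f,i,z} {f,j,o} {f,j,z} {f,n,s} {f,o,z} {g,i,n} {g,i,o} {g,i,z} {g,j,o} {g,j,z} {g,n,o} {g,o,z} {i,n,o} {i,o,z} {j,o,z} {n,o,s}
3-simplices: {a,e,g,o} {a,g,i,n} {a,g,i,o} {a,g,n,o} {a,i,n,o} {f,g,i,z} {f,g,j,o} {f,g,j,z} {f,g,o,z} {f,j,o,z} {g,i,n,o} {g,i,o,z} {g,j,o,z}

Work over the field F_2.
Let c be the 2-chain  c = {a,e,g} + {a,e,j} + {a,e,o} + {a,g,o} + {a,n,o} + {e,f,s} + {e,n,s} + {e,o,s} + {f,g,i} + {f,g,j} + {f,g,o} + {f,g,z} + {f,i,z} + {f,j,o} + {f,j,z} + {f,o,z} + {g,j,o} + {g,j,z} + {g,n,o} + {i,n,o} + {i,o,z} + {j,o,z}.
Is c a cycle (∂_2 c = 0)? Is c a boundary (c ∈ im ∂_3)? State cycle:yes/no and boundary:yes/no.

cycle:no boundary:no

n_0=10 n_1=39 n_2=37 n_3=13  [Z2]
∂1: piv[ae,ag,ai,aj,an,ao,as,az,ef] rk=9  ker:eg,ej,en,eo,es,fg,fi,fj,fn,fo,fs,fz,gi,gj,gn,go,gz,in,io,iz,jn,jo,js,jz,no,ns,nz,os,oz,sz
∂2: piv[aeg,aej,aen,aeo,agi,agn,ago,ain,aio,ajn,ano,efs,ens,eos,fgi,fgj,fgo,fgz,fiz,fjo,fjz,fns,foz] rk=23  ker:ego,ejn,eno,gin,gio,giz,gjo,gjz,gno,goz,ino,ioz,joz,nos
∂3: piv[aego,agin,agio,agno,aino,fgiz,fgjo,fgjz,fgoz,fjoz,gioz] rk=11  ker:gino,gjoz
∂2c = {a,e} + {a,j} + {a,n} + {a,o} + {e,f} + {e,g} + {e,j} + {e,n} + {e,s} + {f,j} + {f,o} + {f,s} + {g,i} + {g,j} + {g,n} + {i,n} + {j,o} + {j,z} + {n,o} + {n,s} + {o,s} + {o,z}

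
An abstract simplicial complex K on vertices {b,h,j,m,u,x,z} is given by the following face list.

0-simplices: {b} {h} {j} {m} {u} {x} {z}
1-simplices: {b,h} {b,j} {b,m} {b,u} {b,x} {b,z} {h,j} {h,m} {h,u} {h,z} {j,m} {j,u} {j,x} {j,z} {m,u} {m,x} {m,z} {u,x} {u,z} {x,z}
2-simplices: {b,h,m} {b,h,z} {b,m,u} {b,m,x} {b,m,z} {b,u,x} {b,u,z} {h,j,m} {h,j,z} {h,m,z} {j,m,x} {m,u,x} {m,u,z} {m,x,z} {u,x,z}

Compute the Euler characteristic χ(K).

χ(K)=2

n_0=7 n_1=20 n_2=15
χ=+7−20+15=2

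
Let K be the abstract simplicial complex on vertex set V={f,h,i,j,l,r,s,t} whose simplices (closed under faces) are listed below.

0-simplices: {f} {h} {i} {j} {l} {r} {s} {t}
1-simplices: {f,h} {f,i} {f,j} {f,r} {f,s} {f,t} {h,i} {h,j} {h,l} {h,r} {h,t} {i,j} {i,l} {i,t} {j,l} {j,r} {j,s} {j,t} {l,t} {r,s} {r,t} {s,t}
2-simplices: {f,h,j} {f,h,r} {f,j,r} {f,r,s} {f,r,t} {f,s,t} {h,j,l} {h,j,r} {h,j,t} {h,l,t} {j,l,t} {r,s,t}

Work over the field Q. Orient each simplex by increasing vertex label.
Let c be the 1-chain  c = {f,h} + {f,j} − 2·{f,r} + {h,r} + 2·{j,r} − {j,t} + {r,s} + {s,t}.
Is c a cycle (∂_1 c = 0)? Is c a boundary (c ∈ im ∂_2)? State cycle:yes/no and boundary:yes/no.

n_0=8 n_1=22 n_2=12  [Q]
∂1: piv[fh,fi,fj,fr,fs,ft,hl] rk=7  ker:hi,hj,hr,ht,ij,il,it,jl,jr,js,jt,lt,rs,rt,st
∂2: piv[fhj,fhr,fjr,frs,frt,fst,hjl,hjt,hlt] rk=9  ker:hjr,jlt,rst
∂1c = 0
c vs im∂2: residual ≠ 0 ⇒ not boundary

cycle:yes boundary:no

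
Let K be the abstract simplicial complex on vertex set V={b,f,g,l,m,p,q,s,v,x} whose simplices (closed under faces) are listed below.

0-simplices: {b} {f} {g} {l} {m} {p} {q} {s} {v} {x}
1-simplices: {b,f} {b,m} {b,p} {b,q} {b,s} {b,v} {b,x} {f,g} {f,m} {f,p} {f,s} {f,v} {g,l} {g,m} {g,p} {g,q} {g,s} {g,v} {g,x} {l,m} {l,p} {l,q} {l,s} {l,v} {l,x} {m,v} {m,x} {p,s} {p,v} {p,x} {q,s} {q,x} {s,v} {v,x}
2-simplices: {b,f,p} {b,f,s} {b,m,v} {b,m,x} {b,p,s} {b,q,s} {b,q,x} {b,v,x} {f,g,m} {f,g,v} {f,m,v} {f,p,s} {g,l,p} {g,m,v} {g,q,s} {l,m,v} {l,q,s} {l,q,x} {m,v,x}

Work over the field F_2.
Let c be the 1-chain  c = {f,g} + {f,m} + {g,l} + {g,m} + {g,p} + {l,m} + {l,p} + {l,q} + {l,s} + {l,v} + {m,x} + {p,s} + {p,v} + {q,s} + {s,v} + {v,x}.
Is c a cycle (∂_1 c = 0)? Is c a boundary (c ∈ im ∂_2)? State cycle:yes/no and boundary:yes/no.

n_0=10 n_1=34 n_2=19  [Z2]
∂1: piv[bf,bm,bp,bq,bs,bv,bx,fg,gl] rk=9  ker:fm,fp,fs,fv,gm,gp,gq,gs,gv,gx,lm,lp,lq,ls,lv,lx,mv,mx,ps,pv,px,qs,qx,sv,vx
∂2: piv[bfp,bfs,bmv,bmx,bps,bqs,bqx,bvx,fgm,fgv,fmv,glp,gqs,lmv,lqs,lqx] rk=16  ker:fps,gmv,mvx
∂1c = 0
c vs im∂2: residual ≠ 0 ⇒ not boundary

cycle:yes boundary:no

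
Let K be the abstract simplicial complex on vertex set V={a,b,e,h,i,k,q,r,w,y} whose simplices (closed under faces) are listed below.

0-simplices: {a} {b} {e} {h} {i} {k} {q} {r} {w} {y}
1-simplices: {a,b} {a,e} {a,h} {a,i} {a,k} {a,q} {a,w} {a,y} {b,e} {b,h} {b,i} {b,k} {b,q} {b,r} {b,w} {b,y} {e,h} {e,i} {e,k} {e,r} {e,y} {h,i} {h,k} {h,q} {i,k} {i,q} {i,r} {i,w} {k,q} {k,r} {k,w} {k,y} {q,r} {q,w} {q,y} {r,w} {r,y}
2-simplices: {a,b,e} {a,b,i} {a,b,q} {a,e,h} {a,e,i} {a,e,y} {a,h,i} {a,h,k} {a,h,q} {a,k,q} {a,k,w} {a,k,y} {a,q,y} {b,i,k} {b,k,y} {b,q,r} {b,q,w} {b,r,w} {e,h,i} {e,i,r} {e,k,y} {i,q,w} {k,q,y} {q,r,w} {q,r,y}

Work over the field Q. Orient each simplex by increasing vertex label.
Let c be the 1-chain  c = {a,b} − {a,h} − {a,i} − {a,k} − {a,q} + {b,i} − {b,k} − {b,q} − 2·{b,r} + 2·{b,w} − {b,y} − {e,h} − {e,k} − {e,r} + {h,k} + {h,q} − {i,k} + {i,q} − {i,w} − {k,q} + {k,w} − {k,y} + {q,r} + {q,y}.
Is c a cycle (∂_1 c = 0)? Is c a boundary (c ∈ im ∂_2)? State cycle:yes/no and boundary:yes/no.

cycle:no boundary:no

n_0=10 n_1=37 n_2=25  [Q]
∂1: piv[ab,ae,ah,ai,ak,aq,aw,ay,br] rk=9  ker:be,bh,bi,bk,bq,bw,by,eh,ei,ek,er,ey,hi,hk,hq,ik,iq,ir,iw,kq,kr,kw,ky,qr,qw,qy,rw,ry
∂2: piv[abe,abi,abq,aeh,aei,aey,ahi,ahk,ahq,akq,akw,aky,aqy,bik,bky,bqr,bqw,brw,eir,eky,iqw,qry] rk=22  ker:ehi,kqy,qrw
∂1c = 3·{a} + 3·{b} + 3·{e} − 4·{h} + {i} − 2·{k} − 3·{q} − 2·{r} + 2·{w} − {y}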